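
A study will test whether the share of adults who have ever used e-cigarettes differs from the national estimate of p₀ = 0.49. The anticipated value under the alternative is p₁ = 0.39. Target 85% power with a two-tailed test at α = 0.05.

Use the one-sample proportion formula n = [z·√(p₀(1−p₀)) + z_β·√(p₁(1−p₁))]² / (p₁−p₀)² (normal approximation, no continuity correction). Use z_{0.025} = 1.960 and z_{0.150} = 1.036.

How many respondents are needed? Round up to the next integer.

n = [z_{α/2}·√(p₀q₀) + z_β·√(p₁q₁)]² / (p₁ − p₀)²
  = [1.960·√(0.49·0.51) + 1.036·√(0.39·0.61)]² / (-0.10)²
  = [1.960·0.4999 + 1.036·0.4877]² / 0.0100
  = [1.4851]² / 0.0100
  = 220.56
Round up → n = 221.

n = 221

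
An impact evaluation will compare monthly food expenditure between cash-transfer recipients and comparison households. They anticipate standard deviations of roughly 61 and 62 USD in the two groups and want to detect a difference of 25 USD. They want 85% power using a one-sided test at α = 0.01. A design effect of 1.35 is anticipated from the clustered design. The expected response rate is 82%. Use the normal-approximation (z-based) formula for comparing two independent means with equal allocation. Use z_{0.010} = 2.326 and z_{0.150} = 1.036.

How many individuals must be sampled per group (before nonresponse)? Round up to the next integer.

n = 226 per group

n = (z_α + z_β)² · (σ₁² + σ₂²) / δ²
  = (2.326 + 1.036)² · (61² + 62² = 7565) / 25²
  = 11.3030 · 7565 / 625
  = 136.81
Design effect: 1.35 × 136.81 = 184.70.
Adjust for 82% response: 184.70 / 0.82 = 225.24.
Round up → n = 226 per group.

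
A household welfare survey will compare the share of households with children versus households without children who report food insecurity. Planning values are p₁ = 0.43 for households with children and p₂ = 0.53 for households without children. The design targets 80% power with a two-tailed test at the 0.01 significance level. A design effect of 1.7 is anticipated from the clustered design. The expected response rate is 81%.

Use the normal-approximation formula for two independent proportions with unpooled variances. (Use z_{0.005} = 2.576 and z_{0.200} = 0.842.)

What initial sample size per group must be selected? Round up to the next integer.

n = (z_{α/2} + z_β)² · [p₁(1−p₁) + p₂(1−p₂)] / (p₁ − p₂)²
  = (2.576 + 0.842)² · (0.43·0.57 + 0.53·0.47) / (-0.10)²
  = (3.418)² · (0.2451 + 0.2491) / 0.0100
  = 11.6827 · 0.4942 / 0.0100
  = 577.36
Design effect: 1.7 × 577.36 = 981.51.
Adjust for 81% response: 981.51 / 0.81 = 1211.74.
Round up → n = 1212 per group.

n = 1212 per group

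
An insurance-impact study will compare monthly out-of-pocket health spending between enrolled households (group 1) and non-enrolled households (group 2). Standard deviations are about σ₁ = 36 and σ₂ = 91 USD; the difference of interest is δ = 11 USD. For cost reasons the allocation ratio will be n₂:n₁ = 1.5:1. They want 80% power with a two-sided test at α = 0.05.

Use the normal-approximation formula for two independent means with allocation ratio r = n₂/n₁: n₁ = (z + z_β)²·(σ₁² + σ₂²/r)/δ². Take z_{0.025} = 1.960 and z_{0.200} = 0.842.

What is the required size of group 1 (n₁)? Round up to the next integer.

n₁ = 443

n₁ = (z_{α/2} + z_β)² · (σ₁² + σ₂²/r) / δ²
   = (1.960 + 0.842)² · (36² + 91²/1.5) / 11²
   = 7.8512 · (1296 + 5520.7) / 121
   = 7.8512 · 6816.7 / 121
   = 442.31
Round up → n₁ = 443; n₂ = r·n₁ = 1.5 × 443 = 665.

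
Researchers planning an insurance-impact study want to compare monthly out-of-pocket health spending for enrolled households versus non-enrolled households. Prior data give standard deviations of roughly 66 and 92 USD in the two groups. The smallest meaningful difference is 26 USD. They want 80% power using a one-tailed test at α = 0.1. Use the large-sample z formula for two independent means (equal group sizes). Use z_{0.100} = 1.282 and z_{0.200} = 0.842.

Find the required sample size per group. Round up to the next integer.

n = (z_α + z_β)² · (σ₁² + σ₂²) / δ²
  = (1.282 + 0.842)² · (66² + 92² = 12820) / 26²
  = 4.5114 · 12820 / 676
  = 85.56
Round up → n = 86 per group.

n = 86 per group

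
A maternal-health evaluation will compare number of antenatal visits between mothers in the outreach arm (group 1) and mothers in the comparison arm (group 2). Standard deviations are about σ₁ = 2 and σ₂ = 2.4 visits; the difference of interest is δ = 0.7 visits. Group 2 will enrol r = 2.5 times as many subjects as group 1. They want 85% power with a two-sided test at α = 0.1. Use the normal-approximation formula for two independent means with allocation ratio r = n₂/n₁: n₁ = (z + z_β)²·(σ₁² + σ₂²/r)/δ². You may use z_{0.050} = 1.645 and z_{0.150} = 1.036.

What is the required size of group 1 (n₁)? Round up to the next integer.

n₁ = 93

n₁ = (z_{α/2} + z_β)² · (σ₁² + σ₂²/r) / δ²
   = (1.645 + 1.036)² · (2² + 2.4²/2.5) / 0.7²
   = 7.1878 · (4 + 2.304) / 0.49
   = 7.1878 · 6.304 / 0.49
   = 92.47
Round up → n₁ = 93; n₂ = r·n₁ = 2.5 × 93 = 233.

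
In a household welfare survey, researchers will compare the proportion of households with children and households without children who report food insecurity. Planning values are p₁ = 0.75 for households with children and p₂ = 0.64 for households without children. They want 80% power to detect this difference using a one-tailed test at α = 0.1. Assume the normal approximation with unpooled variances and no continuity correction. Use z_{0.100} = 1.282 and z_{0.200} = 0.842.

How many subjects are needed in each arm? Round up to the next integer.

n = 156 per group

n = (z_α + z_β)² · [p₁(1−p₁) + p₂(1−p₂)] / (p₁ − p₂)²
  = (1.282 + 0.842)² · (0.75·0.25 + 0.64·0.36) / (0.11)²
  = (2.124)² · (0.1875 + 0.2304) / 0.0121
  = 4.5114 · 0.4179 / 0.0121
  = 155.81
Round up → n = 156 per group.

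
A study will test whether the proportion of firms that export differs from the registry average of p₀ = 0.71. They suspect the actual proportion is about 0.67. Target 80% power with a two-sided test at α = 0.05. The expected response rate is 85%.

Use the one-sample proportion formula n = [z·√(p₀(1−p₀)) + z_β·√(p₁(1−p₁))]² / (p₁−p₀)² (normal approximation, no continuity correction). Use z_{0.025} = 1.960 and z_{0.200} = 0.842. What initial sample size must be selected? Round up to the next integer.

n = 1215

n = [z_{α/2}·√(p₀q₀) + z_β·√(p₁q₁)]² / (p₁ − p₀)²
  = [1.960·√(0.71·0.29) + 0.842·√(0.67·0.33)]² / (-0.04)²
  = [1.960·0.4538 + 0.842·0.4702]² / 0.0016
  = [1.2853]² / 0.0016
  = 1032.49
Adjust for 85% response: 1032.49 / 0.85 = 1214.69.
Round up → n = 1215.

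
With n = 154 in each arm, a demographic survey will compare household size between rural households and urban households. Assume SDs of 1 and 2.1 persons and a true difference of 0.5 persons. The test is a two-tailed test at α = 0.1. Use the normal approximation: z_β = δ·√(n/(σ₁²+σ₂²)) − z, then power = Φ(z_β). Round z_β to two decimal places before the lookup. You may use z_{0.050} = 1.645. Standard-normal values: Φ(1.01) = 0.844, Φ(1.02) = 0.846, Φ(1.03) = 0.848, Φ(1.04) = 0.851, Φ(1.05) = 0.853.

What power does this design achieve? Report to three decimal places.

z_β = δ·√(n/(σ₁²+σ₂²)) − z_{α/2}
    = 0.5 · √(154/5.41) − 1.645
    = 0.5 · 5.33534 − 1.645
    = 2.6677 − 1.645 = 1.0227 → 1.02
Power = Φ(1.02) = 0.846.

Power ≈ 0.846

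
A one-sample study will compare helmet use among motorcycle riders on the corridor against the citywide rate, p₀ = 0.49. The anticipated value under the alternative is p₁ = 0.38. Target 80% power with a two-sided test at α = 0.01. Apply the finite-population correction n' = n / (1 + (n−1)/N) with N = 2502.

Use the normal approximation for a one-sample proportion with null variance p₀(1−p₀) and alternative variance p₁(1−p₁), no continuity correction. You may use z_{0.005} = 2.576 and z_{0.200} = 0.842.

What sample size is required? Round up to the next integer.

n = [z_{α/2}·√(p₀q₀) + z_β·√(p₁q₁)]² / (p₁ − p₀)²
  = [2.576·√(0.49·0.51) + 0.842·√(0.38·0.62)]² / (-0.11)²
  = [2.576·0.4999 + 0.842·0.4854]² / 0.0121
  = [1.6964]² / 0.0121
  = 237.84
Finite-population correction (N = 2502): 237.84 / (1 + (237.84 − 1)/2502) = 217.28.
Round up → n = 218.

n = 218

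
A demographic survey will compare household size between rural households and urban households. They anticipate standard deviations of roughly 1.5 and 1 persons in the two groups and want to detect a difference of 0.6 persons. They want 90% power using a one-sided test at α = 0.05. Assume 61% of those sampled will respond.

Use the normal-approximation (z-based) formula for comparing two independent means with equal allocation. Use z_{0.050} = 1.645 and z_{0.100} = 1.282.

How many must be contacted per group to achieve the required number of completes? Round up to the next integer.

n = (z_α + z_β)² · (σ₁² + σ₂²) / δ²
  = (1.645 + 1.282)² · (1.5² + 1² = 3.25) / 0.6²
  = 8.5673 · 3.25 / 0.36
  = 77.34
Adjust for 61% response: 77.34 / 0.61 = 126.79.
Round up → n = 127 per group.

n = 127 per group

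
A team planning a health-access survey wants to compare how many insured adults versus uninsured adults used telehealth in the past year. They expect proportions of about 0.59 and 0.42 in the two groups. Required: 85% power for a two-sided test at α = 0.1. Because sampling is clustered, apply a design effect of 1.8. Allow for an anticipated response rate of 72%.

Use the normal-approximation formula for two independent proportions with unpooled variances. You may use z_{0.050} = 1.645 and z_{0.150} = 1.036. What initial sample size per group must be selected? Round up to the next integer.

n = 302 per group

n = (z_{α/2} + z_β)² · [p₁(1−p₁) + p₂(1−p₂)] / (p₁ − p₂)²
  = (1.645 + 1.036)² · (0.59·0.41 + 0.42·0.58) / (0.17)²
  = (2.681)² · (0.2419 + 0.2436) / 0.0289
  = 7.1878 · 0.4855 / 0.0289
  = 120.75
Design effect: 1.8 × 120.75 = 217.35.
Adjust for 72% response: 217.35 / 0.72 = 301.87.
Round up → n = 302 per group.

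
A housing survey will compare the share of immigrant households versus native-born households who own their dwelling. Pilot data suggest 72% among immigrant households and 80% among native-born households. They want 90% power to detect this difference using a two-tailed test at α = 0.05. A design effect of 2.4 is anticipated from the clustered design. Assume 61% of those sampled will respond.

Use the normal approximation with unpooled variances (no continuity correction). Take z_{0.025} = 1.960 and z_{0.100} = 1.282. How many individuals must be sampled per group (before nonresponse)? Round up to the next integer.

n = (z_{α/2} + z_β)² · [p₁(1−p₁) + p₂(1−p₂)] / (p₁ − p₂)²
  = (1.960 + 1.282)² · (0.72·0.28 + 0.80·0.20) / (-0.08)²
  = (3.242)² · (0.2016 + 0.1600) / 0.0064
  = 10.5106 · 0.3616 / 0.0064
  = 593.85
Design effect: 2.4 × 593.85 = 1425.23.
Adjust for 61% response: 1425.23 / 0.61 = 2336.45.
Round up → n = 2337 per group.

n = 2337 per group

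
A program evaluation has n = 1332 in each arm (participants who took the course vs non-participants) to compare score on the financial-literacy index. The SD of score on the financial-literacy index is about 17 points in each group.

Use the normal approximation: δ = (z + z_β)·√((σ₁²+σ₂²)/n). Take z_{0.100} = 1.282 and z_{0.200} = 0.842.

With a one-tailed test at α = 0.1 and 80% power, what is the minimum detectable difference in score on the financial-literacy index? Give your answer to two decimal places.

Minimum detectable difference ≈ 1.40 points

δ = (z_α + z_β) · √((σ₁²+σ₂²)/n)
  = (1.282 + 0.842) · √(578/1332)
  = 2.124 · √0.43393
  = 2.124 · 0.6587
  = 1.3992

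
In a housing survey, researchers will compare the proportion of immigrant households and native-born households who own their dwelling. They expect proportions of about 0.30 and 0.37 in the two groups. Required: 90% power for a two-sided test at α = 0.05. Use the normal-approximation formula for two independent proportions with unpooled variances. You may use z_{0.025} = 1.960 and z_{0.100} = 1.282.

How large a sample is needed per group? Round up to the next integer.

n = (z_{α/2} + z_β)² · [p₁(1−p₁) + p₂(1−p₂)] / (p₁ − p₂)²
  = (1.960 + 1.282)² · (0.30·0.70 + 0.37·0.63) / (-0.07)²
  = (3.242)² · (0.2100 + 0.2331) / 0.0049
  = 10.5106 · 0.4431 / 0.0049
  = 950.46
Round up → n = 951 per group.

n = 951 per group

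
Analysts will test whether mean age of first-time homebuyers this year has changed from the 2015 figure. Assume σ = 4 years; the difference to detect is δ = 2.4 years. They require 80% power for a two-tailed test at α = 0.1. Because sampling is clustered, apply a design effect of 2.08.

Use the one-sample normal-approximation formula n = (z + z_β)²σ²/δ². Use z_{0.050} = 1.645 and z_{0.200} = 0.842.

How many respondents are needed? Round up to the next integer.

n = (z_{α/2} + z_β)² · σ² / δ²
  = (1.645 + 0.842)² · 4² / 2.4²
  = 6.1852 · 16 / 5.76
  = 17.18
Design effect: 2.08 × 17.18 = 35.74.
Round up → n = 36.

n = 36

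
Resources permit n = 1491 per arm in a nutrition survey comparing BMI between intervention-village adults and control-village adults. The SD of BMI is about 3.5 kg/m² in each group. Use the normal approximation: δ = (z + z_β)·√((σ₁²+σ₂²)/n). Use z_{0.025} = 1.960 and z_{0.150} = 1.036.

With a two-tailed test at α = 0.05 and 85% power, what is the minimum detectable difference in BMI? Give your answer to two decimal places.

δ = (z_{α/2} + z_β) · √((σ₁²+σ₂²)/n)
  = (1.960 + 1.036) · √(24.5/1491)
  = 2.996 · √0.01643
  = 2.996 · 0.1282
  = 0.3840

Minimum detectable difference ≈ 0.38 kg/m²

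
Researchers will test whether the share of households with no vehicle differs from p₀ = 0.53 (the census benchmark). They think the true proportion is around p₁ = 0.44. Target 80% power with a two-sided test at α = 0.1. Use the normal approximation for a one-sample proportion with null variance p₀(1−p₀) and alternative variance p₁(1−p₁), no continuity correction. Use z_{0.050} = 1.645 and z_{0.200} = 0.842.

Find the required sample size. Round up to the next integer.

n = 190

n = [z_{α/2}·√(p₀q₀) + z_β·√(p₁q₁)]² / (p₁ − p₀)²
  = [1.645·√(0.53·0.47) + 0.842·√(0.44·0.56)]² / (-0.09)²
  = [1.645·0.4991 + 0.842·0.4964]² / 0.0081
  = [1.2390]² / 0.0081
  = 189.51
Round up → n = 190.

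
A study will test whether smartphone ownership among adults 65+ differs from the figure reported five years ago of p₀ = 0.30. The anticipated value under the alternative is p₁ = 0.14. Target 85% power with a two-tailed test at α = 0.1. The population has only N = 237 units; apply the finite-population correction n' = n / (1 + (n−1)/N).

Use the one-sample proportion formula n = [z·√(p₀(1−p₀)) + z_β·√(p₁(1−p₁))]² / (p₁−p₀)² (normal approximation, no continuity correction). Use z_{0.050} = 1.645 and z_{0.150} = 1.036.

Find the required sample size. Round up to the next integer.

n = 41

n = [z_{α/2}·√(p₀q₀) + z_β·√(p₁q₁)]² / (p₁ − p₀)²
  = [1.645·√(0.30·0.70) + 1.036·√(0.14·0.86)]² / (-0.16)²
  = [1.645·0.4583 + 1.036·0.3470]² / 0.0256
  = [1.1133]² / 0.0256
  = 48.42
Finite-population correction (N = 237): 48.42 / (1 + (48.42 − 1)/237) = 40.34.
Round up → n = 41.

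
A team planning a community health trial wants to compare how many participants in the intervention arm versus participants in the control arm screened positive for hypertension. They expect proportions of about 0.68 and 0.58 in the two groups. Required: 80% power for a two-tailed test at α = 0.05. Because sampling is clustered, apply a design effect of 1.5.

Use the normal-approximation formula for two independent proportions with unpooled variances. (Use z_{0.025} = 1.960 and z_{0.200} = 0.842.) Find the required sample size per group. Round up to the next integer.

n = (z_{α/2} + z_β)² · [p₁(1−p₁) + p₂(1−p₂)] / (p₁ − p₂)²
  = (1.960 + 0.842)² · (0.68·0.32 + 0.58·0.42) / (0.10)²
  = (2.802)² · (0.2176 + 0.2436) / 0.0100
  = 7.8512 · 0.4612 / 0.0100
  = 362.10
Design effect: 1.5 × 362.10 = 543.15.
Round up → n = 544 per group.

n = 544 per group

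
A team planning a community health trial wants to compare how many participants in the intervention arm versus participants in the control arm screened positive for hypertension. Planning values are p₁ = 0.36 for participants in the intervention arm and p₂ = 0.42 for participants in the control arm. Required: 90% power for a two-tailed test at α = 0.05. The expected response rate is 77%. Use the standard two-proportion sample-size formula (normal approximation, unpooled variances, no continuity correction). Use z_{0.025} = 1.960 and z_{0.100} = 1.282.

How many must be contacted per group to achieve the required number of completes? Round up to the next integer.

n = 1798 per group

n = (z_{α/2} + z_β)² · [p₁(1−p₁) + p₂(1−p₂)] / (p₁ − p₂)²
  = (1.960 + 1.282)² · (0.36·0.64 + 0.42·0.58) / (-0.06)²
  = (3.242)² · (0.2304 + 0.2436) / 0.0036
  = 10.5106 · 0.4740 / 0.0036
  = 1383.89
Adjust for 77% response: 1383.89 / 0.77 = 1797.26.
Round up → n = 1798 per group.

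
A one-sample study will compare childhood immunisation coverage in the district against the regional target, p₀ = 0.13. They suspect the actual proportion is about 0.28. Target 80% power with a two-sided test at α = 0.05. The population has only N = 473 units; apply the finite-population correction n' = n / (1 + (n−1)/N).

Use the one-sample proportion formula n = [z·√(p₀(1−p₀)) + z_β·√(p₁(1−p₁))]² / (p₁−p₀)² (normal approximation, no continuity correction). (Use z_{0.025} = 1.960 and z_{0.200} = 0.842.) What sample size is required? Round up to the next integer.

n = [z_{α/2}·√(p₀q₀) + z_β·√(p₁q₁)]² / (p₁ − p₀)²
  = [1.960·√(0.13·0.87) + 0.842·√(0.28·0.72)]² / (0.15)²
  = [1.960·0.3363 + 0.842·0.4490]² / 0.0225
  = [1.0372]² / 0.0225
  = 47.81
Finite-population correction (N = 473): 47.81 / (1 + (47.81 − 1)/473) = 43.51.
Round up → n = 44.

n = 44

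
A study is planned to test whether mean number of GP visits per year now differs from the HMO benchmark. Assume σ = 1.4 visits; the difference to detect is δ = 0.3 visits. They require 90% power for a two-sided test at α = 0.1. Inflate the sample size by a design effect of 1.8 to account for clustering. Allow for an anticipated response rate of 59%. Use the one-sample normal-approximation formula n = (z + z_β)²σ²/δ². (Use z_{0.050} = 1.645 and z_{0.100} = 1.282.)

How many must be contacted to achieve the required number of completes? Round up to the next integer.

n = 570

n = (z_{α/2} + z_β)² · σ² / δ²
  = (1.645 + 1.282)² · 1.4² / 0.3²
  = 8.5673 · 1.96 / 0.09
  = 186.58
Design effect: 1.8 × 186.58 = 335.84.
Adjust for 59% response: 335.84 / 0.59 = 569.22.
Round up → n = 570.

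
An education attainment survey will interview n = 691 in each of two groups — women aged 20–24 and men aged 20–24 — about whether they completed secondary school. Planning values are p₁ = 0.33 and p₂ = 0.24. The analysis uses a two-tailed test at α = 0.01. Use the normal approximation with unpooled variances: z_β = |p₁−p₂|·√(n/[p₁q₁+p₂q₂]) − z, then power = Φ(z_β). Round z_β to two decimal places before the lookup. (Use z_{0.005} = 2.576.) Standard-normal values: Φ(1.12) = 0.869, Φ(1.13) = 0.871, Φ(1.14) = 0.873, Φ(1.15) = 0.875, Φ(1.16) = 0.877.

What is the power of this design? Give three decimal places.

z_β = |p₁−p₂|·√(n/[p₁q₁+p₂q₂]) − z_{α/2}
    = 0.09 · √(691/0.4035) − 2.576
    = 0.09 · 41.3826 − 2.576
    = 3.7244 − 2.576 = 1.1484 → 1.15
Power = Φ(1.15) = 0.875.

Power ≈ 0.875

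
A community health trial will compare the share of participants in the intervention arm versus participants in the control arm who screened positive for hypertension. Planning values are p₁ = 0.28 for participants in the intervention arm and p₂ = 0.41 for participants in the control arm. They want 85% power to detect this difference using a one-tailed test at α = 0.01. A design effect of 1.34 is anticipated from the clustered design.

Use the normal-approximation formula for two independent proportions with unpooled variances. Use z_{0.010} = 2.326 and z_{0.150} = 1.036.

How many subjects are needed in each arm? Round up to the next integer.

n = (z_α + z_β)² · [p₁(1−p₁) + p₂(1−p₂)] / (p₁ − p₂)²
  = (2.326 + 1.036)² · (0.28·0.72 + 0.41·0.59) / (-0.13)²
  = (3.362)² · (0.2016 + 0.2419) / 0.0169
  = 11.3030 · 0.4435 / 0.0169
  = 296.62
Design effect: 1.34 × 296.62 = 397.47.
Round up → n = 398 per group.

n = 398 per group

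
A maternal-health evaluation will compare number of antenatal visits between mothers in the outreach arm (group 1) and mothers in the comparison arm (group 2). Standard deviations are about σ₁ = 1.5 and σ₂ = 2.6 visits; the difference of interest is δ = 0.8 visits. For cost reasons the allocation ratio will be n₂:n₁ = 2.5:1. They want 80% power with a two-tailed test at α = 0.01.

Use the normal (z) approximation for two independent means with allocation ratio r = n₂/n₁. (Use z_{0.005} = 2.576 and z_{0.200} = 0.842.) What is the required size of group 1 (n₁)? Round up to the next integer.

n₁ = (z_{α/2} + z_β)² · (σ₁² + σ₂²/r) / δ²
   = (2.576 + 0.842)² · (1.5² + 2.6²/2.5) / 0.8²
   = 11.6827 · (2.25 + 2.704) / 0.64
   = 11.6827 · 4.954 / 0.64
   = 90.43
Round up → n₁ = 91; n₂ = r·n₁ = 2.5 × 91 = 228.

n₁ = 91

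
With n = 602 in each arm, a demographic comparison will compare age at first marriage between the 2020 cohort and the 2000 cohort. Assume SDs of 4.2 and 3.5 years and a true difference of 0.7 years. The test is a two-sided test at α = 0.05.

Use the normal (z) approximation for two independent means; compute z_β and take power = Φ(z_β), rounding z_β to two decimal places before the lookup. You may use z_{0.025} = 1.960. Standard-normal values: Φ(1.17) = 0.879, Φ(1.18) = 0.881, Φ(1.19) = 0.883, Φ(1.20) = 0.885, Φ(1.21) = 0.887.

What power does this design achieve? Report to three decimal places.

Power ≈ 0.881

z_β = δ·√(n/(σ₁²+σ₂²)) − z_{α/2}
    = 0.7 · √(602/29.89) − 1.960
    = 0.7 · 4.48782 − 1.960
    = 3.1415 − 1.960 = 1.1815 → 1.18
Power = Φ(1.18) = 0.881.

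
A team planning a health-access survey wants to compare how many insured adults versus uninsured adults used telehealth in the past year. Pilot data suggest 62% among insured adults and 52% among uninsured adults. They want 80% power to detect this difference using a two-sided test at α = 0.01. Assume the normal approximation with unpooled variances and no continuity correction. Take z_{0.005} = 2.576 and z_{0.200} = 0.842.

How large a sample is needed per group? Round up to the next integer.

n = 567 per group

n = (z_{α/2} + z_β)² · [p₁(1−p₁) + p₂(1−p₂)] / (p₁ − p₂)²
  = (2.576 + 0.842)² · (0.62·0.38 + 0.52·0.48) / (0.10)²
  = (3.418)² · (0.2356 + 0.2496) / 0.0100
  = 11.6827 · 0.4852 / 0.0100
  = 566.85
Round up → n = 567 per group.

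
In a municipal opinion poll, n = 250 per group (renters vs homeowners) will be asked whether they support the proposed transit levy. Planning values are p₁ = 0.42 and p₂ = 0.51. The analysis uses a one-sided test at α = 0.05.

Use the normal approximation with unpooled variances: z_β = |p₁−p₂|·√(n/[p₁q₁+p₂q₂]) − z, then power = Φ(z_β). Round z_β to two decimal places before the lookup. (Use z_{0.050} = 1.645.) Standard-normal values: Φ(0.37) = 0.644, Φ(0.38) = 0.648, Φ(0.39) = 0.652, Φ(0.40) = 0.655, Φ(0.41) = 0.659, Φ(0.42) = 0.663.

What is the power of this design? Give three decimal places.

z_β = |p₁−p₂|·√(n/[p₁q₁+p₂q₂]) − z_α
    = 0.09 · √(250/0.4935) − 1.645
    = 0.09 · 22.5075 − 1.645
    = 2.0257 − 1.645 = 0.3807 → 0.38
Power = Φ(0.38) = 0.648.

Power ≈ 0.648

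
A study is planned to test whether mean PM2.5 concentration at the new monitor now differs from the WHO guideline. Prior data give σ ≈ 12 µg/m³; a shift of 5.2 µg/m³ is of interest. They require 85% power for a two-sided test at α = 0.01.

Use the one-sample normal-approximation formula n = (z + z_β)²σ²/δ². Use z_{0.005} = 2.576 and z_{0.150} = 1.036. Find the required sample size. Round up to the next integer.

n = 70

n = (z_{α/2} + z_β)² · σ² / δ²
  = (2.576 + 1.036)² · 12² / 5.2²
  = 13.0465 · 144 / 27.04
  = 69.48
Round up → n = 70.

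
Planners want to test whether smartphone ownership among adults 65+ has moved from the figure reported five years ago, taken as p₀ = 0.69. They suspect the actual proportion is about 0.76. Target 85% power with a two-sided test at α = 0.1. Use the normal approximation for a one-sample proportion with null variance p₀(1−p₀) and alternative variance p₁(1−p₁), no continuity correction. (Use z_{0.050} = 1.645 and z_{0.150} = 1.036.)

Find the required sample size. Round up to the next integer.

n = [z_{α/2}·√(p₀q₀) + z_β·√(p₁q₁)]² / (p₁ − p₀)²
  = [1.645·√(0.69·0.31) + 1.036·√(0.76·0.24)]² / (0.07)²
  = [1.645·0.4625 + 1.036·0.4271]² / 0.0049
  = [1.2033]² / 0.0049
  = 295.48
Round up → n = 296.

n = 296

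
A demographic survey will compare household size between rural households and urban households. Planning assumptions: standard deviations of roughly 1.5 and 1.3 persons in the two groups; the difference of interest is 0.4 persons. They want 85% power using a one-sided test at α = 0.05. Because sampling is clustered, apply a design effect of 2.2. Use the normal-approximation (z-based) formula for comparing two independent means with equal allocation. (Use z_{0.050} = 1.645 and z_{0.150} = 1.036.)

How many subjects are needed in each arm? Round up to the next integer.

n = (z_α + z_β)² · (σ₁² + σ₂²) / δ²
  = (1.645 + 1.036)² · (1.5² + 1.3² = 3.94) / 0.4²
  = 7.1878 · 3.94 / 0.16
  = 177.00
Design effect: 2.2 × 177.00 = 389.40.
Round up → n = 390 per group.

n = 390 per group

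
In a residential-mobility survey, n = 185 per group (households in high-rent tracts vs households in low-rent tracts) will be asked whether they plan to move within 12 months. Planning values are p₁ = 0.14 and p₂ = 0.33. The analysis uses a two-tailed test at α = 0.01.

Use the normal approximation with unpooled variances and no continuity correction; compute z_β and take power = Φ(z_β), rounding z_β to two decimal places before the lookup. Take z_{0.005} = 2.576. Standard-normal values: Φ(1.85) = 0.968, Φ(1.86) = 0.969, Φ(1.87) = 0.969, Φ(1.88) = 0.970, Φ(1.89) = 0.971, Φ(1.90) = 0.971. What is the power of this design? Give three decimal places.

z_β = |p₁−p₂|·√(n/[p₁q₁+p₂q₂]) − z_{α/2}
    = 0.19 · √(185/0.3415) − 2.576
    = 0.19 · 23.2750 − 2.576
    = 4.4223 − 2.576 = 1.8463 → 1.85
Power = Φ(1.85) = 0.968.

Power ≈ 0.968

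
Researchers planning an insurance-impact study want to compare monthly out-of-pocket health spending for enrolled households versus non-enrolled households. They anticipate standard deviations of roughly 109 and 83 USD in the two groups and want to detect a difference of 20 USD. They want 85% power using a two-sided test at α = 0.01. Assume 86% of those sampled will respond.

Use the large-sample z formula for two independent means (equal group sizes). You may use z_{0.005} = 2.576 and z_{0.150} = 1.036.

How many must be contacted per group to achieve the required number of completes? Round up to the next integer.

n = 712 per group

n = (z_{α/2} + z_β)² · (σ₁² + σ₂²) / δ²
  = (2.576 + 1.036)² · (109² + 83² = 18770) / 20²
  = 13.0465 · 18770 / 400
  = 612.21
Adjust for 86% response: 612.21 / 0.86 = 711.87.
Round up → n = 712 per group.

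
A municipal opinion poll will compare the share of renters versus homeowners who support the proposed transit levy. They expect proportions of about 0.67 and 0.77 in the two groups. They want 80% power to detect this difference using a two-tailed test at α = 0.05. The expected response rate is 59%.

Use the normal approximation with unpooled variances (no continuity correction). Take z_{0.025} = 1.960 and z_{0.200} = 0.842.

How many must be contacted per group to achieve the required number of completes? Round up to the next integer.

n = 530 per group

n = (z_{α/2} + z_β)² · [p₁(1−p₁) + p₂(1−p₂)] / (p₁ − p₂)²
  = (1.960 + 0.842)² · (0.67·0.33 + 0.77·0.23) / (-0.10)²
  = (2.802)² · (0.2211 + 0.1771) / 0.0100
  = 7.8512 · 0.3982 / 0.0100
  = 312.63
Adjust for 59% response: 312.63 / 0.59 = 529.89.
Round up → n = 530 per group.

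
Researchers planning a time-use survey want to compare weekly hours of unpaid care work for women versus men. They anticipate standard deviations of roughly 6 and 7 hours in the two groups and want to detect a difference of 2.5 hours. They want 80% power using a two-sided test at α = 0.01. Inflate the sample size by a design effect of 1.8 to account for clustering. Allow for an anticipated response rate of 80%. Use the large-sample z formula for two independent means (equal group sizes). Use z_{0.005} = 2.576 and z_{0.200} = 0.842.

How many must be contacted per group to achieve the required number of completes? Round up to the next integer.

n = 358 per group

n = (z_{α/2} + z_β)² · (σ₁² + σ₂²) / δ²
  = (2.576 + 0.842)² · (6² + 7² = 85) / 2.5²
  = 11.6827 · 85 / 6.25
  = 158.89
Design effect: 1.8 × 158.89 = 285.99.
Adjust for 80% response: 285.99 / 0.80 = 357.49.
Round up → n = 358 per group.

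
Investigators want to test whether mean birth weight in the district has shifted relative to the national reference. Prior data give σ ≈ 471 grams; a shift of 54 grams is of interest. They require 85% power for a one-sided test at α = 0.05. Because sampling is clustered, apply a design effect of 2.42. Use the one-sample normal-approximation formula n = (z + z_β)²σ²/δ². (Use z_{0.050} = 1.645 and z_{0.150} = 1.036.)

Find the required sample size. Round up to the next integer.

n = 1324

n = (z_α + z_β)² · σ² / δ²
  = (1.645 + 1.036)² · 471² / 54²
  = 7.1878 · 221841 / 2916
  = 546.82
Design effect: 2.42 × 546.82 = 1323.32.
Round up → n = 1324.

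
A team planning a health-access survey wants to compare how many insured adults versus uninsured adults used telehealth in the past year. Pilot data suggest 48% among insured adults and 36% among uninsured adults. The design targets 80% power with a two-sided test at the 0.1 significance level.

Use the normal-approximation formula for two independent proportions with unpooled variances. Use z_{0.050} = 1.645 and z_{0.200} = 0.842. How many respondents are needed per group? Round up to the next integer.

n = 207 per group

n = (z_{α/2} + z_β)² · [p₁(1−p₁) + p₂(1−p₂)] / (p₁ − p₂)²
  = (1.645 + 0.842)² · (0.48·0.52 + 0.36·0.64) / (0.12)²
  = (2.487)² · (0.2496 + 0.2304) / 0.0144
  = 6.1852 · 0.4800 / 0.0144
  = 206.17
Round up → n = 207 per group.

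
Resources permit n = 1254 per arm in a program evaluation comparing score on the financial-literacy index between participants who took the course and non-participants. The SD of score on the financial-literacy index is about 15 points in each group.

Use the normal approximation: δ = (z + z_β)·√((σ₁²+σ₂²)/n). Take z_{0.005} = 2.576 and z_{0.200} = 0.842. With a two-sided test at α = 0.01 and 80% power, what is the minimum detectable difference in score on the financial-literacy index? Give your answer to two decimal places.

δ = (z_{α/2} + z_β) · √((σ₁²+σ₂²)/n)
  = (2.576 + 0.842) · √(450/1254)
  = 3.418 · √0.35885
  = 3.418 · 0.5990
  = 2.0475

Minimum detectable difference ≈ 2.05 points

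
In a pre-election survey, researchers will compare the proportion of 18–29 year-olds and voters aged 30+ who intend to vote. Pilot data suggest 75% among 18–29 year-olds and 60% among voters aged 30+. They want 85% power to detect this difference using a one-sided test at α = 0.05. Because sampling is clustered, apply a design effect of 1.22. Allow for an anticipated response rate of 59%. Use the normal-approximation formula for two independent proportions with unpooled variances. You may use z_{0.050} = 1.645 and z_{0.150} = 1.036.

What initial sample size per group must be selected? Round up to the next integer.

n = (z_α + z_β)² · [p₁(1−p₁) + p₂(1−p₂)] / (p₁ − p₂)²
  = (1.645 + 1.036)² · (0.75·0.25 + 0.60·0.40) / (0.15)²
  = (2.681)² · (0.1875 + 0.2400) / 0.0225
  = 7.1878 · 0.4275 / 0.0225
  = 136.57
Design effect: 1.22 × 136.57 = 166.61.
Adjust for 59% response: 166.61 / 0.59 = 282.39.
Round up → n = 283 per group.

n = 283 per group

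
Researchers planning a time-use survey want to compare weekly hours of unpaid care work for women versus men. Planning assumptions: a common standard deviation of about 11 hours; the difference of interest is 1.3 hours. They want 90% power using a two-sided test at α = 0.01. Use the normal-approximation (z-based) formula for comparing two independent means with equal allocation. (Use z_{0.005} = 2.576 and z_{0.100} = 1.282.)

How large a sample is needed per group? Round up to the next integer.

n = (z_{α/2} + z_β)² · (σ₁² + σ₂²) / δ²
  = (2.576 + 1.282)² · (2·11² = 242) / 1.3²
  = 14.8842 · 242 / 1.69
  = 2131.34
Round up → n = 2132 per group.

n = 2132 per group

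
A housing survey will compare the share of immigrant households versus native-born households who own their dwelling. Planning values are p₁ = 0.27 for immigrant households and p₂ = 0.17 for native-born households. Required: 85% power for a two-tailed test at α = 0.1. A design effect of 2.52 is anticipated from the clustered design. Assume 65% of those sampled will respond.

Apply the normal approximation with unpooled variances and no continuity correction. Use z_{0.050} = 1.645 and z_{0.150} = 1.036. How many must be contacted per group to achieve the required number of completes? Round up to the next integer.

n = (z_{α/2} + z_β)² · [p₁(1−p₁) + p₂(1−p₂)] / (p₁ − p₂)²
  = (1.645 + 1.036)² · (0.27·0.73 + 0.17·0.83) / (0.10)²
  = (2.681)² · (0.1971 + 0.1411) / 0.0100
  = 7.1878 · 0.3382 / 0.0100
  = 243.09
Design effect: 2.52 × 243.09 = 612.59.
Adjust for 65% response: 612.59 / 0.65 = 942.44.
Round up → n = 943 per group.

n = 943 per group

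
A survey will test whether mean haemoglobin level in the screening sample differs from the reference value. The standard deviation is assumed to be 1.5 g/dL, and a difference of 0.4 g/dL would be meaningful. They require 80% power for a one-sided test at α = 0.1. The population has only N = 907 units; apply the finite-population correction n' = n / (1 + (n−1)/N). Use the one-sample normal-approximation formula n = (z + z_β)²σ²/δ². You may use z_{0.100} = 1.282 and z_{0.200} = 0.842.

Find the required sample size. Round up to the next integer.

n = (z_α + z_β)² · σ² / δ²
  = (1.282 + 0.842)² · 1.5² / 0.4²
  = 4.5114 · 2.25 / 0.16
  = 63.44
Finite-population correction (N = 907): 63.44 / (1 + (63.44 − 1)/907) = 59.36.
Round up → n = 60.

n = 60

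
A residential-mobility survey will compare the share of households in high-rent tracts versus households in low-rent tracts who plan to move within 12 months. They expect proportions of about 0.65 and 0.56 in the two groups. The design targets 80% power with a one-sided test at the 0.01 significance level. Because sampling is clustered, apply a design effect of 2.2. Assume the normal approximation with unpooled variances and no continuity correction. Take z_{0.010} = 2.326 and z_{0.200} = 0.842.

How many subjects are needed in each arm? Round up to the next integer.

n = 1292 per group

n = (z_α + z_β)² · [p₁(1−p₁) + p₂(1−p₂)] / (p₁ − p₂)²
  = (2.326 + 0.842)² · (0.65·0.35 + 0.56·0.44) / (0.09)²
  = (3.168)² · (0.2275 + 0.2464) / 0.0081
  = 10.0362 · 0.4739 / 0.0081
  = 587.18
Design effect: 2.2 × 587.18 = 1291.80.
Round up → n = 1292 per group.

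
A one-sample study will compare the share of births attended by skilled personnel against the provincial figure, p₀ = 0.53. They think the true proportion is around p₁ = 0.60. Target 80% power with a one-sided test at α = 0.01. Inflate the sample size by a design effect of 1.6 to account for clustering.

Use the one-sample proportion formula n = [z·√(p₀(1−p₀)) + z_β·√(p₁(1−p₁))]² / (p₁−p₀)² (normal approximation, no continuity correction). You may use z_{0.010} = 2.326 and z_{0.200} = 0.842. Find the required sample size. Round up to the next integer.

n = [z_α·√(p₀q₀) + z_β·√(p₁q₁)]² / (p₁ − p₀)²
  = [2.326·√(0.53·0.47) + 0.842·√(0.60·0.40)]² / (0.07)²
  = [2.326·0.4991 + 0.842·0.4899]² / 0.0049
  = [1.5734]² / 0.0049
  = 505.22
Design effect: 1.6 × 505.22 = 808.35.
Round up → n = 809.

n = 809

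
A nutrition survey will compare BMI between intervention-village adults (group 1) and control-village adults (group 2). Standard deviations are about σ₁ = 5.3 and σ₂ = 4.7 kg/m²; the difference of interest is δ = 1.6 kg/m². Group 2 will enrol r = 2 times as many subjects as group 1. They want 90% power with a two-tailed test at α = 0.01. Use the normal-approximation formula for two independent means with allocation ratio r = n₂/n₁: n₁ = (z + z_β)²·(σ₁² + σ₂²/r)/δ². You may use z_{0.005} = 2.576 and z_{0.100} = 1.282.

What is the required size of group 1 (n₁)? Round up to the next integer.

n₁ = (z_{α/2} + z_β)² · (σ₁² + σ₂²/r) / δ²
   = (2.576 + 1.282)² · (5.3² + 4.7²/2) / 1.6²
   = 14.8842 · (28.09 + 11.045) / 2.56
   = 14.8842 · 39.135 / 2.56
   = 227.54
Round up → n₁ = 228; n₂ = r·n₁ = 2 × 228 = 456.

n₁ = 228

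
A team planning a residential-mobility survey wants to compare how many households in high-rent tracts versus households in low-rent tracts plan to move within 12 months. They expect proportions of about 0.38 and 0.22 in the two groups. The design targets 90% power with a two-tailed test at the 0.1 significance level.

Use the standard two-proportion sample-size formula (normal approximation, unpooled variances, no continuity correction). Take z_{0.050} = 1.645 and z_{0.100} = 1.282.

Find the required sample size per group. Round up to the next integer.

n = 137 per group

n = (z_{α/2} + z_β)² · [p₁(1−p₁) + p₂(1−p₂)] / (p₁ − p₂)²
  = (1.645 + 1.282)² · (0.38·0.62 + 0.22·0.78) / (0.16)²
  = (2.927)² · (0.2356 + 0.1716) / 0.0256
  = 8.5673 · 0.4072 / 0.0256
  = 136.27
Round up → n = 137 per group.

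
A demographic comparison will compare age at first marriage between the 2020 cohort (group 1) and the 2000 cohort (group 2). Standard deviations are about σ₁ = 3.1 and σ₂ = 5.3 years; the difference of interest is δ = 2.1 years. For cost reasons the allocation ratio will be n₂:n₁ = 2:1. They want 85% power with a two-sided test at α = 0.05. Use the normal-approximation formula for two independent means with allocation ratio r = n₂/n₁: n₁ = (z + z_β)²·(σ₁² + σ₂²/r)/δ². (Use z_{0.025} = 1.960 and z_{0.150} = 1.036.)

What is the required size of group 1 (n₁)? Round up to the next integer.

n₁ = 49

n₁ = (z_{α/2} + z_β)² · (σ₁² + σ₂²/r) / δ²
   = (1.960 + 1.036)² · (3.1² + 5.3²/2) / 2.1²
   = 8.9760 · (9.61 + 14.045) / 4.41
   = 8.9760 · 23.655 / 4.41
   = 48.15
Round up → n₁ = 49; n₂ = r·n₁ = 2 × 49 = 98.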